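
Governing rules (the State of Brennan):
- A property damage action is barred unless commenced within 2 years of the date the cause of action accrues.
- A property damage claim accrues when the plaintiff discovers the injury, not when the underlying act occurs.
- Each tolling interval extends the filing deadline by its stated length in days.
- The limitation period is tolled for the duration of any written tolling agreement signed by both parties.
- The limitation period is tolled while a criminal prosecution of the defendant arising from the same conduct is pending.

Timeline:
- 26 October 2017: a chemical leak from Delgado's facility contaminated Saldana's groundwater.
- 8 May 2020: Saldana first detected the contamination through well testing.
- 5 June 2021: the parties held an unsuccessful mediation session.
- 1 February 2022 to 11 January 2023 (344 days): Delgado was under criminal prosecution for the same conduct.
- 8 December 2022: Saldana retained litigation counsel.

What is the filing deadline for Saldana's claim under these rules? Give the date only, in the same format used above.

Under the discovery rule, the claim accrued on 8 May 2020, when Saldana discovered the injury — not on the 26 October 2017 date of the underlying act.
2 years from 8 May 2020 is 8 May 2022.
The pending criminal prosecution from 1 February 2022 to 11 January 2023 tolled the period for 344 days, extending the deadline to 17 April 2023.
Nothing else in the chronology tolls or restarts the period.

17 April 2023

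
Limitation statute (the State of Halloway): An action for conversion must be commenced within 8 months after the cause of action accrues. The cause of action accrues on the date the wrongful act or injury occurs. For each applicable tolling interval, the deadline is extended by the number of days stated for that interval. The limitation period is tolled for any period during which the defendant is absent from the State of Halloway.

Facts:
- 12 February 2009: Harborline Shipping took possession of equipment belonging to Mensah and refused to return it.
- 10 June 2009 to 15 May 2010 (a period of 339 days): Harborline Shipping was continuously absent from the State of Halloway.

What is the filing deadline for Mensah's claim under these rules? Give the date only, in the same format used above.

16 September 2010

The claim accrued on 12 February 2009, when the wrongful act occurred.
Adding the 8 months base period to 12 February 2009 gives a deadline of 12 October 2009, before any tolling.
Because the defendant's absence from the jurisdiction ran from 10 June 2009 to 15 May 2010, the deadline is extended by 339 days to 16 September 2010.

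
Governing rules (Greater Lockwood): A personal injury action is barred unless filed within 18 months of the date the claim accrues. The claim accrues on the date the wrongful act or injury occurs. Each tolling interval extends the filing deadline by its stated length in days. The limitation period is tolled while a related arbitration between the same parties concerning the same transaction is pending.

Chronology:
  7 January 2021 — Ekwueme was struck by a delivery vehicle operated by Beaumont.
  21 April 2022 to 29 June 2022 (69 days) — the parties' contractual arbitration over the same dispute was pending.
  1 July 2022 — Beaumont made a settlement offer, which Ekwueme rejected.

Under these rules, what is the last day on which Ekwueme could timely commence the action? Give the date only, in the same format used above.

The claim accrued on 7 January 2021, the date of the act.
Adding the 18 months base period to 7 January 2021 gives a deadline of 7 July 2022, before any tolling.
The period was tolled for 69 days by the pending related arbitration (21 April 2022 to 29 June 2022), pushing the deadline to 14 September 2022.
The other events in the timeline have no effect on the limitation period under the stated rules.

14 September 2022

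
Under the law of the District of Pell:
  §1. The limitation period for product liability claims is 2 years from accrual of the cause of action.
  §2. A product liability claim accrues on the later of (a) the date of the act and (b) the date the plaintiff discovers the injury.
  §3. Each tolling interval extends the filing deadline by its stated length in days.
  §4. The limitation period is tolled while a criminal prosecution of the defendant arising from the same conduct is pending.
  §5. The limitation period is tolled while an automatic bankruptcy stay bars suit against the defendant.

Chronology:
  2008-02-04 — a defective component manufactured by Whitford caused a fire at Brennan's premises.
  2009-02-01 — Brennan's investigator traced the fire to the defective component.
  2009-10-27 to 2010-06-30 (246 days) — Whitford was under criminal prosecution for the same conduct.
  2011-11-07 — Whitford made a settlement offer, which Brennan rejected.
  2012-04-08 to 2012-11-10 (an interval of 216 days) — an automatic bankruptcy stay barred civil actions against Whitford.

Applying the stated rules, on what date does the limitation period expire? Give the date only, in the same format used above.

2011-10-05

The claim accrued on 2009-02-01 — the later of the 2008-02-04 act and the 2009-02-01 discovery.
Adding the 2 years base period to 2009-02-01 gives a deadline of 2011-02-01, before any tolling.
The pending criminal prosecution from 2009-10-27 to 2010-06-30 tolled the period for 246 days, extending the deadline to 2011-10-05.
The automatic bankruptcy stay from 2012-04-08 to 2012-11-10 began after the period had already run on 2011-10-05, so it has no tolling effect.
Nothing else in the chronology tolls or restarts the period.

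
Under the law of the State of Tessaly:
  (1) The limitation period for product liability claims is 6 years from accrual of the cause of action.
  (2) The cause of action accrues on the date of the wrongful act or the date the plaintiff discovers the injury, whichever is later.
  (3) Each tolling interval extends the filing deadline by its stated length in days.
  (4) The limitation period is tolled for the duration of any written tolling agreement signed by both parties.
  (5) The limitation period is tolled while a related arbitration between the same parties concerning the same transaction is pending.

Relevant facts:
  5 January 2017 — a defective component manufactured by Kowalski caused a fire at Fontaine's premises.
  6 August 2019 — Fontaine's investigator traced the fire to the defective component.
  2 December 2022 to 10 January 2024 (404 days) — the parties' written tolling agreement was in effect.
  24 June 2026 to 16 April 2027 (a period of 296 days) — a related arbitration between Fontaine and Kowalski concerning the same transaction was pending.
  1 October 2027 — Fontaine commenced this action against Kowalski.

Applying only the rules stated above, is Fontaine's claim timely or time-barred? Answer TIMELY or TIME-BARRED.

The claim accrued on 6 August 2019 — the later of the 5 January 2017 act and the 6 August 2019 discovery.
Adding the 6 years base period to 6 August 2019 gives a deadline of 6 August 2025, before any tolling.
The written tolling agreement from 2 December 2022 to 10 January 2024 tolled the period for 404 days, extending the deadline to 14 September 2026.
The period was tolled for 296 days by the pending related arbitration (24 June 2026 to 16 April 2027), pushing the deadline to 7 July 2027.
Fontaine filed on 1 October 2027, after the 7 July 2027 deadline, so the action is time-barred.

TIME-BARRED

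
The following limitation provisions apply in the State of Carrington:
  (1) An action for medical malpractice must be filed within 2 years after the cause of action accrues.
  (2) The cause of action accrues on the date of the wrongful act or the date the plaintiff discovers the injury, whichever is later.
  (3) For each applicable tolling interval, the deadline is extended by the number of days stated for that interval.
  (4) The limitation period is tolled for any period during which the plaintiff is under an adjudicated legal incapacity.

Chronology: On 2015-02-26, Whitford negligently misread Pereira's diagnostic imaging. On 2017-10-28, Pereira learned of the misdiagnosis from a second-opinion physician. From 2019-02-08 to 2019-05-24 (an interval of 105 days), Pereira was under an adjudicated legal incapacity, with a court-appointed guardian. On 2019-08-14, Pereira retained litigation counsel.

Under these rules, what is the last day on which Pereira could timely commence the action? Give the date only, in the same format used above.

The claim accrued on 2017-10-28 — the later of the 2015-02-26 act and the 2017-10-28 discovery.
The untolled deadline — 2 years after 2017-10-28 — is 2019-10-28.
The period was tolled for 105 days by the plaintiff's legal incapacity (2019-02-08 to 2019-05-24), pushing the deadline to 2020-02-10.
Nothing else in the chronology tolls or restarts the period.

2020-02-10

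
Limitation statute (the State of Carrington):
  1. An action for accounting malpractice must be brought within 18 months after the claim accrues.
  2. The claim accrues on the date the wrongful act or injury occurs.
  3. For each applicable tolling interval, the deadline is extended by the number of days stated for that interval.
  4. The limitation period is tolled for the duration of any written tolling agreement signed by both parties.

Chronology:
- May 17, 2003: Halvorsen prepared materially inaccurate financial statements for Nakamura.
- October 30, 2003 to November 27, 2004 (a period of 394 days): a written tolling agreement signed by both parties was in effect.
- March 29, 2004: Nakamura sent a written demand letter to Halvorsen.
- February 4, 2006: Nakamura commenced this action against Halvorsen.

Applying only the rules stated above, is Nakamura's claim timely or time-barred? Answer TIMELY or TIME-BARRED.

The claim accrued on May 17, 2003, when the wrongful act occurred.
Adding the 18 months base period to May 17, 2003 gives a deadline of November 17, 2004, before any tolling.
Because the written tolling agreement ran from October 30, 2003 to November 27, 2004, the deadline is extended by 394 days to December 16, 2005.
The other events in the timeline have no effect on the limitation period under the stated rules.
Filing on February 4, 2006 missed the December 16, 2005 deadline — the action is time-barred.

TIME-BARRED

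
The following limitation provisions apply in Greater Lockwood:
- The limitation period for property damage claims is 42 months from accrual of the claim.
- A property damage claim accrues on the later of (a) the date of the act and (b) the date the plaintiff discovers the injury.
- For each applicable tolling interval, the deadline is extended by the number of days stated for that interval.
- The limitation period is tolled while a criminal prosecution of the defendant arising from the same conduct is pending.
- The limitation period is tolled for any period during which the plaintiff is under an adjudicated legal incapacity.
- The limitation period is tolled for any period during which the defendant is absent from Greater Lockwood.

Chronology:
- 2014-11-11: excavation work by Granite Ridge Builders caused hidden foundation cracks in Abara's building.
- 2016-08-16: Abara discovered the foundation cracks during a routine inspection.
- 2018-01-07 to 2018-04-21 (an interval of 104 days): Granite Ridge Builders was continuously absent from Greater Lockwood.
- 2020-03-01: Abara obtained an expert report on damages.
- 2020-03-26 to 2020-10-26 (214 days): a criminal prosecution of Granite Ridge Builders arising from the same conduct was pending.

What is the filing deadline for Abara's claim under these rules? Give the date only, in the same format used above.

2020-12-30

Taking the later of the act (2014-11-11) and discovery (2016-08-16), the claim accrued on 2016-08-16.
The untolled deadline — 42 months after 2016-08-16 — is 2020-02-16.
The defendant's absence from the jurisdiction from 2018-01-07 to 2018-04-21 tolled the period for 104 days, extending the deadline to 2020-05-30.
The period was tolled for 214 days by the pending criminal prosecution (2020-03-26 to 2020-10-26), pushing the deadline to 2020-12-30.
Nothing else in the chronology tolls or restarts the period.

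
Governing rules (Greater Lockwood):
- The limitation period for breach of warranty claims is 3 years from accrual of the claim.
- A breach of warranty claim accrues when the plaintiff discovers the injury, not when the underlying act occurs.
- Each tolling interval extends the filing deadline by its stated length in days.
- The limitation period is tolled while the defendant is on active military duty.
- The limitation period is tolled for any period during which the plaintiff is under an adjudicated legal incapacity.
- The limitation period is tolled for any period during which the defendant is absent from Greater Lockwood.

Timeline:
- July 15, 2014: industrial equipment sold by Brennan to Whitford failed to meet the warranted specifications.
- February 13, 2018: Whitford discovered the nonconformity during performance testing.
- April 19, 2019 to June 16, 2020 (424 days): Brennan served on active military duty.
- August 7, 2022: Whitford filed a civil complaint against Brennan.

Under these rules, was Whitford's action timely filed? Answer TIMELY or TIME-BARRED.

TIME-BARRED

Under the discovery rule, the claim accrued on February 13, 2018, when Whitford discovered the injury — not on the July 15, 2014 date of the underlying act.
3 years from February 13, 2018 is February 13, 2021.
Because the defendant's active military service ran from April 19, 2019 to June 16, 2020, the deadline is extended by 424 days to April 13, 2022.
The August 7, 2022 filing falls after the April 13, 2022 deadline; the claim is time-barred.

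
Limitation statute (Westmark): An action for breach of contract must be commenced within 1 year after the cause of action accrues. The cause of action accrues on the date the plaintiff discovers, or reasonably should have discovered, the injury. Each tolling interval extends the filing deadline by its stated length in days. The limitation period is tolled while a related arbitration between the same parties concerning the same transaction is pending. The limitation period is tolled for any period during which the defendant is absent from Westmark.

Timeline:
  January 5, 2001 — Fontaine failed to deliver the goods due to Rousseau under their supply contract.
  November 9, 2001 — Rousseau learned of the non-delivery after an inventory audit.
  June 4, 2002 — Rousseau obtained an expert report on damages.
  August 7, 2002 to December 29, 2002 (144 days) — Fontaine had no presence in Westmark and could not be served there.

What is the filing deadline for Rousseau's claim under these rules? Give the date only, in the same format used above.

Accrual is tied to discovery, so the period began on November 9, 2001 rather than on January 5, 2001 when the act occurred.
Adding the 1 year base period to November 9, 2001 gives a deadline of November 9, 2002, before any tolling.
Because the defendant's absence from the jurisdiction ran from August 7, 2002 to December 29, 2002, the deadline is extended by 144 days to April 2, 2003.
The other events in the timeline have no effect on the limitation period under the stated rules.

April 2, 2003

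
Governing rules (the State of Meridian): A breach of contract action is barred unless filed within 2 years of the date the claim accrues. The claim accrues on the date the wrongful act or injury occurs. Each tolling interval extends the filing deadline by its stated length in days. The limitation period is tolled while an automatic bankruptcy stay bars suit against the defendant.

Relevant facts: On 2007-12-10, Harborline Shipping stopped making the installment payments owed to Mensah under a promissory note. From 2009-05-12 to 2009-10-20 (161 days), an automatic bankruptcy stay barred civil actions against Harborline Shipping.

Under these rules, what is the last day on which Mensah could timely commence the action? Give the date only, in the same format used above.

2010-05-20

The claim accrued on 2007-12-10, when the wrongful act occurred.
Adding the 2 years base period to 2007-12-10 gives a deadline of 2009-12-10, before any tolling.
The automatic bankruptcy stay from 2009-05-12 to 2009-10-20 tolled the period for 161 days, extending the deadline to 2010-05-20.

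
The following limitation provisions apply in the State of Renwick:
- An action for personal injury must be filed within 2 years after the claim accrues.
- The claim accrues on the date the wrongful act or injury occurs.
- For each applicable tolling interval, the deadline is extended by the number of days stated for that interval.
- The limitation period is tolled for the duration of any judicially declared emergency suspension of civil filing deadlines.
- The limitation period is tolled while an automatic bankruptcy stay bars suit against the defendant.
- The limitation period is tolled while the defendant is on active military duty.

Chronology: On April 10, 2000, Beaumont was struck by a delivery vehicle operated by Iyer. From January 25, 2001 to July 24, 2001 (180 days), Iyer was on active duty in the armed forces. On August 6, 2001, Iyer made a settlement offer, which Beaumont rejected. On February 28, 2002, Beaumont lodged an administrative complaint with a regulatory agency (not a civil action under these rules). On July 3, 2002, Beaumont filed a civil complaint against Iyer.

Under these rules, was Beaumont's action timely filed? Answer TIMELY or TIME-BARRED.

The limitation period began to run on April 10, 2000.
The untolled deadline — 2 years after April 10, 2000 — is April 10, 2002.
The defendant's active military service from January 25, 2001 to July 24, 2001 tolled the period for 180 days, extending the deadline to October 7, 2002.
The other events in the timeline have no effect on the limitation period under the stated rules.
Beaumont filed on July 3, 2002, before the October 7, 2002 deadline, so the action is timely.

TIMELY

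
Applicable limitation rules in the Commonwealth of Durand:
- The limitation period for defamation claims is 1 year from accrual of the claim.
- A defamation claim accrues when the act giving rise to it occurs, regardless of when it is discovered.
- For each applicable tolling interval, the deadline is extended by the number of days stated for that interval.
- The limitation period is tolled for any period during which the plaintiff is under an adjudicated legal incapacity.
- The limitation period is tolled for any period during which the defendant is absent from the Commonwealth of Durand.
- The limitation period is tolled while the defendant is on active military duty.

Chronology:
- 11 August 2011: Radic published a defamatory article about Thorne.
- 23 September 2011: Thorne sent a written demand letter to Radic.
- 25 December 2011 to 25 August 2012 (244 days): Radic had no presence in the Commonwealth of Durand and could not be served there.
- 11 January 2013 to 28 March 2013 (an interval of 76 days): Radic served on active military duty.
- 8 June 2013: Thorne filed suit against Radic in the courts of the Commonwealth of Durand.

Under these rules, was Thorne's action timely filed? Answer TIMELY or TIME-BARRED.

The claim accrued on 11 August 2011, the date of the act.
Adding the 1 year base period to 11 August 2011 gives a deadline of 11 August 2012, before any tolling.
The defendant's absence from the jurisdiction from 25 December 2011 to 25 August 2012 tolled the period for 244 days, extending the deadline to 12 April 2013.
The defendant's active military service from 11 January 2013 to 28 March 2013 tolled the period for 76 days, extending the deadline to 27 June 2013.
None of the other events listed affects the running of the period under the stated rules.
Thorne filed on 8 June 2013, before the 27 June 2013 deadline, so the action is timely.

TIMELY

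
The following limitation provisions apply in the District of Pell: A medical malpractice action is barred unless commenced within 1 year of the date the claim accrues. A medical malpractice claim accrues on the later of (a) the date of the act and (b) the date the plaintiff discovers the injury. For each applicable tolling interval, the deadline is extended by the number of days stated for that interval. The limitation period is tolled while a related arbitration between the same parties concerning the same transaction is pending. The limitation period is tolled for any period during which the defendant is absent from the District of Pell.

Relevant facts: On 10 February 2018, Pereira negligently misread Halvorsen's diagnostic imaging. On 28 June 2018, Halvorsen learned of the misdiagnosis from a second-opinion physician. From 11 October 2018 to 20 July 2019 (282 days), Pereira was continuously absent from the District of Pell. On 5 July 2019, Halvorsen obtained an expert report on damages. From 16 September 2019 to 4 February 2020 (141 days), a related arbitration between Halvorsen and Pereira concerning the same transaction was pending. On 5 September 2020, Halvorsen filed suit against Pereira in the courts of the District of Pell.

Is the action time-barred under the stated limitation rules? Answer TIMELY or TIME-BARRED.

The claim accrued on 28 June 2018 — the later of the 10 February 2018 act and the 28 June 2018 discovery.
1 year from 28 June 2018 is 28 June 2019.
Because the defendant's absence from the jurisdiction ran from 11 October 2018 to 20 July 2019, the deadline is extended by 282 days to 5 April 2020.
The period was tolled for 141 days by the pending related arbitration (16 September 2019 to 4 February 2020), pushing the deadline to 24 August 2020.
None of the other events listed affects the running of the period under the stated rules.
Filing on 5 September 2020 missed the 24 August 2020 deadline — the action is time-barred.

TIME-BARRED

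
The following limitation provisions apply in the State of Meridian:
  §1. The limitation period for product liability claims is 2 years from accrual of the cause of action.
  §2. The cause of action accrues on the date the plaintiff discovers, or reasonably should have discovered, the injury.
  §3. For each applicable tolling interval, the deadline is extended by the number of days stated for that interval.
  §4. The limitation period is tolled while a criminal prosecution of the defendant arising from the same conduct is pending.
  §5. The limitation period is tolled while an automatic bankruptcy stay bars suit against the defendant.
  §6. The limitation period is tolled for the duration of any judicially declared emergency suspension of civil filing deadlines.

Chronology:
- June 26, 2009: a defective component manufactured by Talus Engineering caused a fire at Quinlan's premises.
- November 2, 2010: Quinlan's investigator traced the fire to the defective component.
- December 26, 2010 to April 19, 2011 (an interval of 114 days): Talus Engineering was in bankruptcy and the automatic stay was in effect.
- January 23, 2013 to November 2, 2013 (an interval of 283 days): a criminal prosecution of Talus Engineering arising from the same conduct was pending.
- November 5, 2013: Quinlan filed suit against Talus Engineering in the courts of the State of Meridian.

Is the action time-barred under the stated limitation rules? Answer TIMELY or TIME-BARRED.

Under the discovery rule, the claim accrued on November 2, 2010, when Quinlan discovered the injury — not on the June 26, 2009 date of the underlying act.
2 years from November 2, 2010 is November 2, 2012.
The period was tolled for 114 days by the automatic bankruptcy stay (December 26, 2010 to April 19, 2011), pushing the deadline to February 24, 2013.
Because the pending criminal prosecution ran from January 23, 2013 to November 2, 2013, the deadline is extended by 283 days to December 4, 2013.
The November 5, 2013 filing precedes the December 4, 2013 deadline; the claim is timely.

TIMELY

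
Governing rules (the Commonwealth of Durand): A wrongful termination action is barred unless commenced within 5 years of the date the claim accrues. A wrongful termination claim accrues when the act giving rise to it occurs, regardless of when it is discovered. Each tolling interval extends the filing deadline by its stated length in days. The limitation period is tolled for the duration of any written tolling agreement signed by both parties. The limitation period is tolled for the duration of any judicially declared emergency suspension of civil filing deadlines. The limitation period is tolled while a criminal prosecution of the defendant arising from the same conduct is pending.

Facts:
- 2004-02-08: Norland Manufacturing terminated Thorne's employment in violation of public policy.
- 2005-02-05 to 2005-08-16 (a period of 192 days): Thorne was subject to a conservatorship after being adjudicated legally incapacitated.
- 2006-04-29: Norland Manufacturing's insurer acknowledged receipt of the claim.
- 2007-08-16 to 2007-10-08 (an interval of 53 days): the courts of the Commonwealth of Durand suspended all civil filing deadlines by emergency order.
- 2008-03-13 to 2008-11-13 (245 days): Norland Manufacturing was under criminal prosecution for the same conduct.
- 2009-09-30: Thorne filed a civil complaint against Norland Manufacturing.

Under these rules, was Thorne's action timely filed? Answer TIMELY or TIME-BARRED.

The claim accrued on 2004-02-08, the date of the act.
Adding the 5 years base period to 2004-02-08 gives a deadline of 2009-02-08, before any tolling.
Because the emergency suspension of filing deadlines ran from 2007-08-16 to 2007-10-08, the deadline is extended by 53 days to 2009-04-02.
The period was tolled for 245 days by the pending criminal prosecution (2008-03-13 to 2008-11-13), pushing the deadline to 2009-12-03.
Although the plaintiff's incapacity ran from 2005-02-05 to 2005-08-16, the stated rules do not make that a tolling event, so it is disregarded.
None of the other events listed affects the running of the period under the stated rules.
The 2009-09-30 filing precedes the 2009-12-03 deadline; the claim is timely.

TIMELY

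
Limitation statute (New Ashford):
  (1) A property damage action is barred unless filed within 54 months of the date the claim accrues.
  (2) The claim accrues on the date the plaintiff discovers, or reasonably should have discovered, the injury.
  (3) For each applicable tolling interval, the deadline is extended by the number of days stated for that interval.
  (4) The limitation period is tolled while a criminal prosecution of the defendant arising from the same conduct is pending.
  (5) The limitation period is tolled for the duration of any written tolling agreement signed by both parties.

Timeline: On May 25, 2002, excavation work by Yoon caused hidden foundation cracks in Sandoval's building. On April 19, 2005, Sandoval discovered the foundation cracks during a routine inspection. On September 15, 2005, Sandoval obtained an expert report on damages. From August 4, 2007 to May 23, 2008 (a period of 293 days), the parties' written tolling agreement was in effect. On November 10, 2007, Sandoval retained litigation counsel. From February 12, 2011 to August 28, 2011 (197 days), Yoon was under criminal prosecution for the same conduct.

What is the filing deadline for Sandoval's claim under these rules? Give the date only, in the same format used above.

Under the discovery rule, the claim accrued on April 19, 2005, when Sandoval discovered the injury — not on the May 25, 2002 date of the underlying act.
54 months from April 19, 2005 is October 19, 2009.
The written tolling agreement from August 4, 2007 to May 23, 2008 tolled the period for 293 days, extending the deadline to August 8, 2010.
The pending criminal prosecution starting February 12, 2011 came too late — the period had run on August 8, 2010 — and so does not extend the deadline.
None of the other events listed affects the running of the period under the stated rules.

August 8, 2010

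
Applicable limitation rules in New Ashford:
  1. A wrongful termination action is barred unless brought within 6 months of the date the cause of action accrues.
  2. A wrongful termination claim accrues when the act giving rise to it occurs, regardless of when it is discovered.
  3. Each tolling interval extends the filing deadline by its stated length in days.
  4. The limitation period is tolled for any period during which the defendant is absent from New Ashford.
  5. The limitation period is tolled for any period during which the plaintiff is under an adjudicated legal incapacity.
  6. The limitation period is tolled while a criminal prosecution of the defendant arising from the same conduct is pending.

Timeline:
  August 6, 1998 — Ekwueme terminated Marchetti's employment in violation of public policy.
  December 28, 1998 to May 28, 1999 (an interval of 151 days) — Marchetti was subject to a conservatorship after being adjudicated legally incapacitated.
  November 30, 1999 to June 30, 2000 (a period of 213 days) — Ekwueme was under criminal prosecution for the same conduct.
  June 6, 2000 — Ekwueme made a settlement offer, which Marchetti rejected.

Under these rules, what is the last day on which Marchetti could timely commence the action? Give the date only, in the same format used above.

The claim accrued on August 6, 1998, when the wrongful act occurred.
6 months from August 6, 1998 is February 6, 1999.
The period was tolled for 151 days by the plaintiff's legal incapacity (December 28, 1998 to May 28, 1999), pushing the deadline to July 7, 1999.
The pending criminal prosecution starting November 30, 1999 came too late — the period had run on July 7, 1999 — and so does not extend the deadline.
None of the other events listed affects the running of the period under the stated rules.

July 7, 1999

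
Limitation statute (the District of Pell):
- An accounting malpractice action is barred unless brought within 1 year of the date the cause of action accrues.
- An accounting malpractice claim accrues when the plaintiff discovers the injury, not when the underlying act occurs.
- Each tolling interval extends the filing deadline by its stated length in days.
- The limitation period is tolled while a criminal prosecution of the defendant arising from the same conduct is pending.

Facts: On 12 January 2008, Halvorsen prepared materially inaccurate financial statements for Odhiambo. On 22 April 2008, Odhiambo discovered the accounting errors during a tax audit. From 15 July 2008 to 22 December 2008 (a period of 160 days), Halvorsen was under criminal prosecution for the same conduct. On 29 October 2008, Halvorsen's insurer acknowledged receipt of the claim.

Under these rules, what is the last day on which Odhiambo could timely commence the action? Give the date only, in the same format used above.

29 September 2009

Under the discovery rule, the claim accrued on 22 April 2008, when Odhiambo discovered the injury — not on the 12 January 2008 date of the underlying act.
Adding the 1 year base period to 22 April 2008 gives a deadline of 22 April 2009, before any tolling.
The pending criminal prosecution from 15 July 2008 to 22 December 2008 tolled the period for 160 days, extending the deadline to 29 September 2009.
None of the other events listed affects the running of the period under the stated rules.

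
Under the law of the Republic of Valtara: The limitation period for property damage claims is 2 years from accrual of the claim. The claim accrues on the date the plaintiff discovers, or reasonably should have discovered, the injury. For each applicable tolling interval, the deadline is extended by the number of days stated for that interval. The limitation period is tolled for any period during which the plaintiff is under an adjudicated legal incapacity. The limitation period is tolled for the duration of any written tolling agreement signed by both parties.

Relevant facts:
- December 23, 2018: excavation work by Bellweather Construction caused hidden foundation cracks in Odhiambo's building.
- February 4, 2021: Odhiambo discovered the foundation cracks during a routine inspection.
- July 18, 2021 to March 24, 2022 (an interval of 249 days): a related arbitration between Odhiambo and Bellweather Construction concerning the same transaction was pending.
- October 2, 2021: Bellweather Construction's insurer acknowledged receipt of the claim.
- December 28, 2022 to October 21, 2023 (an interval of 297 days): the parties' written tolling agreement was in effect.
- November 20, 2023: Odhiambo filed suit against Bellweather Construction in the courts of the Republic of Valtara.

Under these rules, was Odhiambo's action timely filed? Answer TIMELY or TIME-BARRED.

The claim did not accrue until Odhiambo discovered the injury on February 4, 2021; the December 23, 2018 act date does not start the clock under the stated rule.
Adding the 2 years base period to February 4, 2021 gives a deadline of February 4, 2023, before any tolling.
The written tolling agreement from December 28, 2022 to October 21, 2023 tolled the period for 297 days, extending the deadline to November 28, 2023.
No stated provision tolls the period for a pending arbitration, so the interval from July 18, 2021 to March 24, 2022 has no effect on the deadline.
The other events in the timeline have no effect on the limitation period under the stated rules.
Filing on November 20, 2023 beat the November 28, 2023 deadline — the action is timely.

TIMELY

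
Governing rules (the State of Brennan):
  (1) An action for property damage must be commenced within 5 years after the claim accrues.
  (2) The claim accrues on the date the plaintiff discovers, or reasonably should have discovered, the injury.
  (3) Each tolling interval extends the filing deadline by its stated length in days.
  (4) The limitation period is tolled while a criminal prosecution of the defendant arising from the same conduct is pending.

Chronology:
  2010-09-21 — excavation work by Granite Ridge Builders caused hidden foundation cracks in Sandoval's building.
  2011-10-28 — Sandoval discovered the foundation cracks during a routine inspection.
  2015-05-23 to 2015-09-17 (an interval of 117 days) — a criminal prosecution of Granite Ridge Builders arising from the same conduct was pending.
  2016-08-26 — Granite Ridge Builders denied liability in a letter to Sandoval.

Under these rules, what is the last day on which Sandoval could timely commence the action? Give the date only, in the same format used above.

2017-02-22

Under the discovery rule, the claim accrued on 2011-10-28, when Sandoval discovered the injury — not on the 2010-09-21 date of the underlying act.
Adding the 5 years base period to 2011-10-28 gives a deadline of 2016-10-28, before any tolling.
The pending criminal prosecution from 2015-05-23 to 2015-09-17 tolled the period for 117 days, extending the deadline to 2017-02-22.
The other events in the timeline have no effect on the limitation period under the stated rules.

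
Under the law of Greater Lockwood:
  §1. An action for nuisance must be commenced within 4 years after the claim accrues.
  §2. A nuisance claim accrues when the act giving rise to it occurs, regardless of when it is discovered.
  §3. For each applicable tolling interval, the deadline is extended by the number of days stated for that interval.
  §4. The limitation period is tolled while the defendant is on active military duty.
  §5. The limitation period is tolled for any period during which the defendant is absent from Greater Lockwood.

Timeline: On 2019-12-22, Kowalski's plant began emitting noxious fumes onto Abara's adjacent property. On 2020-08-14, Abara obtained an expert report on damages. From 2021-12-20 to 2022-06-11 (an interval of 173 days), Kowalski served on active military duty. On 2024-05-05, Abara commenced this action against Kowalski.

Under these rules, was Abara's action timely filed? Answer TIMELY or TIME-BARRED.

The limitation period began to run on 2019-12-22.
The untolled deadline — 4 years after 2019-12-22 — is 2023-12-22.
Because the defendant's active military service ran from 2021-12-20 to 2022-06-11, the deadline is extended by 173 days to 2024-06-12.
None of the other events listed affects the running of the period under the stated rules.
The 2024-05-05 filing precedes the 2024-06-12 deadline; the claim is timely.

TIMELY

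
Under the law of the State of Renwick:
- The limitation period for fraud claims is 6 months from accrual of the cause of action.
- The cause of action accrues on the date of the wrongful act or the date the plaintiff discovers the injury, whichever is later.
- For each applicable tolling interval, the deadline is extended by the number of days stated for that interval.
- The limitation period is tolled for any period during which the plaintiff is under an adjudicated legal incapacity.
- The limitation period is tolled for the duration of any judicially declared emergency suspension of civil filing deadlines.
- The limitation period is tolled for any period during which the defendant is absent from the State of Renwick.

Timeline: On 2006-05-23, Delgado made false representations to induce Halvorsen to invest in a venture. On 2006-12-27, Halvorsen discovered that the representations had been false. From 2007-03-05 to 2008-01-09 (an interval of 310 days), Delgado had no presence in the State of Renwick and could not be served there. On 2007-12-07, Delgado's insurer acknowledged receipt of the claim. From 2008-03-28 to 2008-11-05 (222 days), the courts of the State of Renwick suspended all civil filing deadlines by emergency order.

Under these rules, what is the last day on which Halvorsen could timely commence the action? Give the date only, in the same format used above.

2008-12-10

Because discovery on 2006-12-27 post-dates the 2006-05-23 act, accrual under the later-of rule falls on 2006-12-27.
The untolled deadline — 6 months after 2006-12-27 — is 2007-06-27.
The defendant's absence from the jurisdiction from 2007-03-05 to 2008-01-09 tolled the period for 310 days, extending the deadline to 2008-05-02.
The emergency suspension of filing deadlines from 2008-03-28 to 2008-11-05 tolled the period for 222 days, extending the deadline to 2008-12-10.
None of the other events listed affects the running of the period under the stated rules.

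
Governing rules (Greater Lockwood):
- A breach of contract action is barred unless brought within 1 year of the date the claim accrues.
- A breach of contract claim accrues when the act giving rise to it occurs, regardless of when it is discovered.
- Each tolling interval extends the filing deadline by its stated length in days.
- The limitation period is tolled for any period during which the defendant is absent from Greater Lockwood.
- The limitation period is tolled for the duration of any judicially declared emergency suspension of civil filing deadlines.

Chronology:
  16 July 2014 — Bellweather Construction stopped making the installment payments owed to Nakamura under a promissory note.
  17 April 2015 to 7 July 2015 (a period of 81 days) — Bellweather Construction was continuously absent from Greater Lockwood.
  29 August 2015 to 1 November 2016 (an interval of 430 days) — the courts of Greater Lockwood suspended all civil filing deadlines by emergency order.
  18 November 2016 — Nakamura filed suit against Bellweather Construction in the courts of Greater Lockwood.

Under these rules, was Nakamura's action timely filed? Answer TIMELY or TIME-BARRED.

The limitation period began to run on 16 July 2014.
Adding the 1 year base period to 16 July 2014 gives a deadline of 16 July 2015, before any tolling.
Because the defendant's absence from the jurisdiction ran from 17 April 2015 to 7 July 2015, the deadline is extended by 81 days to 5 October 2015.
Because the emergency suspension of filing deadlines ran from 29 August 2015 to 1 November 2016, the deadline is extended by 430 days to 8 December 2016.
The 18 November 2016 filing precedes the 8 December 2016 deadline; the claim is timely.

TIMELY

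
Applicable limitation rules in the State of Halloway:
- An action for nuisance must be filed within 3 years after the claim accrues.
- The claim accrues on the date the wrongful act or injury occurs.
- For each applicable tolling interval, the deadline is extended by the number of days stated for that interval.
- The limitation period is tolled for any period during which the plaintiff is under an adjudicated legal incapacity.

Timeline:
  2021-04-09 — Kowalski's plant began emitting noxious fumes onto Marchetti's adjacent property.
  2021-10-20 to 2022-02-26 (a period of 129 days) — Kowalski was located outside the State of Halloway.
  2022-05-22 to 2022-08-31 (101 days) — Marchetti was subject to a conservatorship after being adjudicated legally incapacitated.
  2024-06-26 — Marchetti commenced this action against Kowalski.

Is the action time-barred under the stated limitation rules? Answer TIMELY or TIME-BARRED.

TIMELY

The limitation period began to run on 2021-04-09.
3 years from 2021-04-09 is 2024-04-09.
The plaintiff's legal incapacity from 2022-05-22 to 2022-08-31 tolled the period for 101 days, extending the deadline to 2024-07-19.
The defendant's absence from the jurisdiction from 2021-10-20 to 2022-02-26 does not toll the period, because no stated rule makes the defendant's absence a tolling event.
Marchetti filed on 2024-06-26, before the 2024-07-19 deadline, so the action is timely.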